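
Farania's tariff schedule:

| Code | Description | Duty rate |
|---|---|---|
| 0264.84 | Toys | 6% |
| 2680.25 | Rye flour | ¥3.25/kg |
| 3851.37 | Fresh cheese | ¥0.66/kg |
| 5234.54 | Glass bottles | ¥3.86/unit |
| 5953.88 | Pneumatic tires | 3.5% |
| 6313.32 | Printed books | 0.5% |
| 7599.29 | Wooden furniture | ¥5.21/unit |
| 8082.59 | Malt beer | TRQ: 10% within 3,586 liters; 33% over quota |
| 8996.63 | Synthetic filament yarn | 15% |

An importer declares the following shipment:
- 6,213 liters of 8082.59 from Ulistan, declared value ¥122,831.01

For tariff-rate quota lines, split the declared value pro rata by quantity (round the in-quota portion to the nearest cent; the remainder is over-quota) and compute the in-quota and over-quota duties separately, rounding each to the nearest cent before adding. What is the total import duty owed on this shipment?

¥24,228.33

Line 1 (8082.59, Ulistan, 6,213 liters, ¥122,831.01):
Code 8082.59 is under a tariff-rate quota (threshold 3,586 liters). In-quota: 3,586 liters at 10%; over-quota: 2,627 liters at 33%.
Pro-rata value split: in-quota = ¥122,831.01 × 3,586/6,213 = ¥70,895.22; over-quota = ¥122,831.01 − ¥70,895.22 = ¥51,935.79.
In-quota duty = ¥70,895.22 × 10% = ¥7,089.52. Over-quota duty = ¥51,935.79 × 33% = ¥17,138.81.
Line duty = ¥7,089.52 + ¥17,138.81 = ¥24,228.33.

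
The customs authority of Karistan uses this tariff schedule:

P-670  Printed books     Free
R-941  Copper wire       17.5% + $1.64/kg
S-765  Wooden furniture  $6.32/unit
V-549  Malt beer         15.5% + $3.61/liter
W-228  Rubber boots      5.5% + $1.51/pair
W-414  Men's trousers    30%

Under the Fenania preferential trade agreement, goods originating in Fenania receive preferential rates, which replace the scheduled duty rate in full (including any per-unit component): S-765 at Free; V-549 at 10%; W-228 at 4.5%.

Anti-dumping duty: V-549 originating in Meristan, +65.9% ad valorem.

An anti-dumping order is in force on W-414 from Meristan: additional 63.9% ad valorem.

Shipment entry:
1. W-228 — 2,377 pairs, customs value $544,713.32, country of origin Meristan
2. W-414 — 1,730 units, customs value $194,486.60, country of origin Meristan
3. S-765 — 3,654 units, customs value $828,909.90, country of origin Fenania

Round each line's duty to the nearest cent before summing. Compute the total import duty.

Line 1 (W-228, Meristan, 2,377 pairs, $544,713.32):
Base rate for W-228 is 5.5% + $1.51/pair.
W-228 has an FTA preferential rate, but origin Meristan is not Fenania; base rate stands.
Duty = $544,713.32 × 5.5% + 2,377 × $1.51 = $33,548.50.
Line 2 (W-414, Meristan, 1,730 units, $194,486.60):
Base rate for W-414 is 30%.
Additional duty on W-414 from Meristan: +63.9%. Applied ad valorem rate: 30% + 63.9% = 93.9%.
Duty = $194,486.60 × 93.9% = $182,622.92.
Line 3 (S-765, Fenania, 3,654 units, $828,909.90):
Base rate for S-765 is $6.32/unit.
Origin Fenania qualifies under the Karistan–Fenania agreement and S-765 is covered: preferential rate Free applies instead.
Duty = $828,909.90 × 0% = $0.00.
Total = $33,548.50 + $182,622.92 + $0.00 = $216,171.42.

$216,171.42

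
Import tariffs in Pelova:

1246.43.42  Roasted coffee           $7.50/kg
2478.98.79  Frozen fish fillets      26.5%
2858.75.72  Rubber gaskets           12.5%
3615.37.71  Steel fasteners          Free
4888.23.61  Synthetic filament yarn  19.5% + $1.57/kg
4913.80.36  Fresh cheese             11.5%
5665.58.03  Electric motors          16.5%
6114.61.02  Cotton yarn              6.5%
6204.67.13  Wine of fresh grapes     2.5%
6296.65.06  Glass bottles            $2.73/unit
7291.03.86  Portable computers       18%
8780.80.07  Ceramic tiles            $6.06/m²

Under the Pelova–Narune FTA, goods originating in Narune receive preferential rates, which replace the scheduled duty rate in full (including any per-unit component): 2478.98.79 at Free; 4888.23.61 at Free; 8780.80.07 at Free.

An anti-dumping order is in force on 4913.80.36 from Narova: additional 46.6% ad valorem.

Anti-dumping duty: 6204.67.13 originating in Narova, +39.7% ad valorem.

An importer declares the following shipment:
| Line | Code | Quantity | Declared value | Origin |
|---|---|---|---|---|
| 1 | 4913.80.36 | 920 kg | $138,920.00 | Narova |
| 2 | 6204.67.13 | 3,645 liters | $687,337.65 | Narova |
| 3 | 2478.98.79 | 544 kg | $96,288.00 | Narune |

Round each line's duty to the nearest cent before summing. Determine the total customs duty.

$370,769.01

Line 1 (4913.80.36, Narova, 920 kg, $138,920.00):
Base rate for 4913.80.36 is 11.5%.
Additional duty on 4913.80.36 from Narova: +46.6%. Applied ad valorem rate: 11.5% + 46.6% = 58.1%.
Duty = $138,920.00 × 58.1% = $80,712.52.
Line 2 (6204.67.13, Narova, 3,645 liters, $687,337.65):
Base rate for 6204.67.13 is 2.5%.
Additional duty on 6204.67.13 from Narova: +39.7%. Applied ad valorem rate: 2.5% + 39.7% = 42.2%.
Duty = $687,337.65 × 42.2% = $290,056.49.
Line 3 (2478.98.79, Narune, 544 kg, $96,288.00):
Base rate for 2478.98.79 is 26.5%.
Origin Narune qualifies under the Pelova–Narune agreement and 2478.98.79 is covered: preferential rate Free applies instead.
Duty = $96,288.00 × 0% = $0.00.
Total = $80,712.52 + $290,056.49 + $0.00 = $370,769.01.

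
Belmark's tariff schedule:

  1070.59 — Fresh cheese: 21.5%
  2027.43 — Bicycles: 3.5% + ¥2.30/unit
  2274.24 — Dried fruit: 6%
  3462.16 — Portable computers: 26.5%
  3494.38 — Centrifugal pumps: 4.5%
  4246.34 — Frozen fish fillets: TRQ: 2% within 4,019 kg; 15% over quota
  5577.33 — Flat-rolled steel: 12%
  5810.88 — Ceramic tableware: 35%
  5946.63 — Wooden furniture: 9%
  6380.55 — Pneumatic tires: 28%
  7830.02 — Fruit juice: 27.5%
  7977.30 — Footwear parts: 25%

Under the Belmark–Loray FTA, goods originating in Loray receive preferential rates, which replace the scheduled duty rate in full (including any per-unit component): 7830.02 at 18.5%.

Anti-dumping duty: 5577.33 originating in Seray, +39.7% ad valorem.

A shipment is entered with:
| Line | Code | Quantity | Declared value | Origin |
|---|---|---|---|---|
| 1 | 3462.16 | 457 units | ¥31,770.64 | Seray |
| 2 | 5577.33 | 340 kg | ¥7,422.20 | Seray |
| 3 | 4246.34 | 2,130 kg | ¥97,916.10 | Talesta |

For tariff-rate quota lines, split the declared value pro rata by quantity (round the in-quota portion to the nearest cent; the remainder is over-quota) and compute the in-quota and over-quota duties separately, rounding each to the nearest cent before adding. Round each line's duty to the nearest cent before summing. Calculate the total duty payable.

¥14,214.82

Line 1 (3462.16, Seray, 457 units, ¥31,770.64):
Base rate for 3462.16 is 26.5%.
Duty = ¥31,770.64 × 26.5% = ¥8,419.22.
Line 2 (5577.33, Seray, 340 kg, ¥7,422.20):
Base rate for 5577.33 is 12%.
Additional duty on 5577.33 from Seray: +39.7%. Applied ad valorem rate: 12% + 39.7% = 51.7%.
Duty = ¥7,422.20 × 51.7% = ¥3,837.28.
Line 3 (4246.34, Talesta, 2,130 kg, ¥97,916.10):
Code 4246.34 is under a tariff-rate quota (threshold 4,019 kg). Quantity 2,130 kg is within the quota, so the in-quota rate 2% applies to the full value.
Duty = ¥97,916.10 × 2% = ¥1,958.32.
Total = ¥8,419.22 + ¥3,837.28 + ¥1,958.32 = ¥14,214.82.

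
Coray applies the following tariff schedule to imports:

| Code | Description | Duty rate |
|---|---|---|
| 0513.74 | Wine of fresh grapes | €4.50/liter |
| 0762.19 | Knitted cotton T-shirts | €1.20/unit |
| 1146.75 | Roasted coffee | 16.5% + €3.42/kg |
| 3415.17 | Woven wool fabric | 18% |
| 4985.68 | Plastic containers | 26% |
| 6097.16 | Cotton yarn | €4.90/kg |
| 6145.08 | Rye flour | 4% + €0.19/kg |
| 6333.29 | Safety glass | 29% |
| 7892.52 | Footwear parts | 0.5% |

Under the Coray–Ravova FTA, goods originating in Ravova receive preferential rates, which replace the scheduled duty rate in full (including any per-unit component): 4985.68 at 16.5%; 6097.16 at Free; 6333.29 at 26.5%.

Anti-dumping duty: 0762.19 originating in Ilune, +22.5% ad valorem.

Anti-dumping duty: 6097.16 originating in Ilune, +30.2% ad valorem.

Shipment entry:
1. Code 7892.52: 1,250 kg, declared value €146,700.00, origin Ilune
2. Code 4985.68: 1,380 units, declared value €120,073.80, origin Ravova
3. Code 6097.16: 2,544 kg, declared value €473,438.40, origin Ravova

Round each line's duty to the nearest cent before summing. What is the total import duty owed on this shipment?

€20,545.68

Line 1 (7892.52, Ilune, 1,250 kg, €146,700.00):
Base rate for 7892.52 is 0.5%.
Duty = €146,700.00 × 0.5% = €733.50.
Line 2 (4985.68, Ravova, 1,380 units, €120,073.80):
Base rate for 4985.68 is 26%.
Origin Ravova qualifies under the Coray–Ravova agreement and 4985.68 is covered: preferential rate 16.5% applies instead.
Duty = €120,073.80 × 16.5% = €19,812.18.
Line 3 (6097.16, Ravova, 2,544 kg, €473,438.40):
Base rate for 6097.16 is €4.90/kg.
Origin Ravova qualifies under the Coray–Ravova agreement and 6097.16 is covered: preferential rate Free applies instead.
The additional-duty order on 6097.16 targets Ilune, not Ravova; it does not apply.
Duty = €473,438.40 × 0% = €0.00.
Total = €733.50 + €19,812.18 + €0.00 = €20,545.68.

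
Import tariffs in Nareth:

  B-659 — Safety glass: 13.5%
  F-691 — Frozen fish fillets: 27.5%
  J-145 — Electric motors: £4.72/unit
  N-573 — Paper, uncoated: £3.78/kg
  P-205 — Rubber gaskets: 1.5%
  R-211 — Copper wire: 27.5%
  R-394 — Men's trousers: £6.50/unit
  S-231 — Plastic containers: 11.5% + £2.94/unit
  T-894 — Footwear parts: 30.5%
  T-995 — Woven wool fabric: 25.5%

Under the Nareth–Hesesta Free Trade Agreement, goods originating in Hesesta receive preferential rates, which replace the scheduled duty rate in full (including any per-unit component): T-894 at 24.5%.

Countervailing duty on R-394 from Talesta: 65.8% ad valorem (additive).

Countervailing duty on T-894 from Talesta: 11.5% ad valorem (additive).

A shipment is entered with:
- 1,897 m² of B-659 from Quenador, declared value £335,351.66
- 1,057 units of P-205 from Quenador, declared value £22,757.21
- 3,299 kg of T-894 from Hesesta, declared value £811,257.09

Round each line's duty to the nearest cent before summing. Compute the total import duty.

£244,371.82

Line 1 (B-659, Quenador, 1,897 m², £335,351.66):
Base rate for B-659 is 13.5%.
Duty = £335,351.66 × 13.5% = £45,272.47.
Line 2 (P-205, Quenador, 1,057 units, £22,757.21):
Base rate for P-205 is 1.5%.
Duty = £22,757.21 × 1.5% = £341.36.
Line 3 (T-894, Hesesta, 3,299 kg, £811,257.09):
Base rate for T-894 is 30.5%.
Origin Hesesta qualifies under the Nareth–Hesesta agreement and T-894 is covered: preferential rate 24.5% applies instead.
The additional-duty order on T-894 targets Talesta, not Hesesta; it does not apply.
Duty = £811,257.09 × 24.5% = £198,757.99.
Total = £45,272.47 + £341.36 + £198,757.99 = £244,371.82.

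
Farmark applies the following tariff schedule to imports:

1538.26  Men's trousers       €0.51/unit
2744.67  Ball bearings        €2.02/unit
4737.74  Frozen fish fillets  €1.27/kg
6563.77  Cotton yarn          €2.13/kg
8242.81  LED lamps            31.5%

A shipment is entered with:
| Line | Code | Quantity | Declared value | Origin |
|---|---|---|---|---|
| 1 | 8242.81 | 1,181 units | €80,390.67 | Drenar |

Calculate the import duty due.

Line 1 (8242.81, Drenar, 1,181 units, €80,390.67):
Base rate for 8242.81 is 31.5%.
Duty = €80,390.67 × 31.5% = €25,323.06.

€25,323.06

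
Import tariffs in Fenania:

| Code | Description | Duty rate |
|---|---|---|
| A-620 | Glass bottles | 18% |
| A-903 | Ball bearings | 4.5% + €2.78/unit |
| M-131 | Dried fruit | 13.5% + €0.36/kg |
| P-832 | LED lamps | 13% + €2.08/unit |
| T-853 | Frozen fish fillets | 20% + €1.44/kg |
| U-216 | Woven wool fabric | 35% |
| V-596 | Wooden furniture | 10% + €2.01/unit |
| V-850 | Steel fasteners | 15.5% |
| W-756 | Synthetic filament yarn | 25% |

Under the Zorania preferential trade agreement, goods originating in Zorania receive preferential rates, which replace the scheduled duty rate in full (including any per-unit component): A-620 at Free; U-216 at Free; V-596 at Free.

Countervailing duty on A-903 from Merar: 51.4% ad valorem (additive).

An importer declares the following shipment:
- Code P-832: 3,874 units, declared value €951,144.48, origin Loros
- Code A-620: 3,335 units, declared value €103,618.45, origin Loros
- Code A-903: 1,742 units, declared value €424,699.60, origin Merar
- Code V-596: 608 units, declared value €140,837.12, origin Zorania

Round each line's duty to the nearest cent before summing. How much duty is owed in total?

Line 1 (P-832, Loros, 3,874 units, €951,144.48):
Base rate for P-832 is 13% + €2.08/unit.
Duty = €951,144.48 × 13% + 3,874 × €2.08 = €131,706.70.
Line 2 (A-620, Loros, 3,335 units, €103,618.45):
Base rate for A-620 is 18%.
A-620 has an FTA preferential rate, but origin Loros is not Zorania; base rate stands.
Duty = €103,618.45 × 18% = €18,651.32.
Line 3 (A-903, Merar, 1,742 units, €424,699.60):
Base rate for A-903 is 4.5% + €2.78/unit.
Additional duty on A-903 from Merar: +51.4%. Applied ad valorem rate: 4.5% + 51.4% = 55.9%.
Duty = €424,699.60 × 55.9% + 1,742 × €2.78 = €242,249.84.
Line 4 (V-596, Zorania, 608 units, €140,837.12):
Base rate for V-596 is 10% + €2.01/unit.
Origin Zorania qualifies under the Fenania–Zorania agreement and V-596 is covered: preferential rate Free applies instead.
Duty = €140,837.12 × 0% = €0.00.
Total = €131,706.70 + €18,651.32 + €242,249.84 + €0.00 = €392,607.86.

€392,607.86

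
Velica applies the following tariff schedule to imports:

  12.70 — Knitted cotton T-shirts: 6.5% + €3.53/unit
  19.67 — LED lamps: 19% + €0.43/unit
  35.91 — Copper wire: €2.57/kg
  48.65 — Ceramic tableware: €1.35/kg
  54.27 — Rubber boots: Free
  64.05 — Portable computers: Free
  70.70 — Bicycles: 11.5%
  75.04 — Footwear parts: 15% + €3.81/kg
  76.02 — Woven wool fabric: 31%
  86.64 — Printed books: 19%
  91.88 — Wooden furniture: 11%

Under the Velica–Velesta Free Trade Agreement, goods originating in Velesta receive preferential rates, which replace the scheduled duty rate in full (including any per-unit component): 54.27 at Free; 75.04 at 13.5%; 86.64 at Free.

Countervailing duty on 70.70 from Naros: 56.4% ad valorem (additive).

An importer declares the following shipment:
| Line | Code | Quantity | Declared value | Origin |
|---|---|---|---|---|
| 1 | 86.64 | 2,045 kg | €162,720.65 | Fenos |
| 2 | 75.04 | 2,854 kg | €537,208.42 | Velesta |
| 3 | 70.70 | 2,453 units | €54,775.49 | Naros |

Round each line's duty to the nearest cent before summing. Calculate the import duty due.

€140,632.62

Line 1 (86.64, Fenos, 2,045 kg, €162,720.65):
Base rate for 86.64 is 19%.
86.64 has an FTA preferential rate, but origin Fenos is not Velesta; base rate stands.
Duty = €162,720.65 × 19% = €30,916.92.
Line 2 (75.04, Velesta, 2,854 kg, €537,208.42):
Base rate for 75.04 is 15% + €3.81/kg.
Origin Velesta qualifies under the Velica–Velesta agreement and 75.04 is covered: preferential rate 13.5% applies instead.
Duty = €537,208.42 × 13.5% = €72,523.14.
Line 3 (70.70, Naros, 2,453 units, €54,775.49):
Base rate for 70.70 is 11.5%.
Additional duty on 70.70 from Naros: +56.4%. Applied ad valorem rate: 11.5% + 56.4% = 67.9%.
Duty = €54,775.49 × 67.9% = €37,192.56.
Total = €30,916.92 + €72,523.14 + €37,192.56 = €140,632.62.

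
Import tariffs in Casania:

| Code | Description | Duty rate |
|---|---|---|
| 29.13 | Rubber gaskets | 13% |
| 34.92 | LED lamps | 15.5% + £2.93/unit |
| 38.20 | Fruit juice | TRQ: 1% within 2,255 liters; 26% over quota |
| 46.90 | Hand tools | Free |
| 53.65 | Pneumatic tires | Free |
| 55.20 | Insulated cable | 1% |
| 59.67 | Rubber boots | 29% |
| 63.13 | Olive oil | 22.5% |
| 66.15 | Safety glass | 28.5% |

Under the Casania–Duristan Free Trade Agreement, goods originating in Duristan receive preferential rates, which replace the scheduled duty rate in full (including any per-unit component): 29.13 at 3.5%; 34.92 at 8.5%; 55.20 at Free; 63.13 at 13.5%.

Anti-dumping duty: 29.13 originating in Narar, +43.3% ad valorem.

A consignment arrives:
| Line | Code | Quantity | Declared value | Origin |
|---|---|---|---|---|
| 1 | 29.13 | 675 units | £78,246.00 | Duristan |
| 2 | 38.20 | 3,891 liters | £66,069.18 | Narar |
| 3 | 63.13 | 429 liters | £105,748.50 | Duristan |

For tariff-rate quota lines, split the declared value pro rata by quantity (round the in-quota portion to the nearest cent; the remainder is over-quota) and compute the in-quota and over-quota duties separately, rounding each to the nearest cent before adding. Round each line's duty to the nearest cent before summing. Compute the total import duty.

£24,620.17

Line 1 (29.13, Duristan, 675 units, £78,246.00):
Base rate for 29.13 is 13%.
Origin Duristan qualifies under the Casania–Duristan agreement and 29.13 is covered: preferential rate 3.5% applies instead.
The additional-duty order on 29.13 targets Narar, not Duristan; it does not apply.
Duty = £78,246.00 × 3.5% = £2,738.61.
Line 2 (38.20, Narar, 3,891 liters, £66,069.18):
Code 38.20 is under a tariff-rate quota (threshold 2,255 liters). In-quota: 2,255 liters at 1%; over-quota: 1,636 liters at 26%.
Pro-rata value split: in-quota = £66,069.18 × 2,255/3,891 = £38,289.90; over-quota = £66,069.18 − £38,289.90 = £27,779.28.
In-quota duty = £38,289.90 × 1% = £382.90. Over-quota duty = £27,779.28 × 26% = £7,222.61.
Line duty = £382.90 + £7,222.61 = £7,605.51.
Line 3 (63.13, Duristan, 429 liters, £105,748.50):
Base rate for 63.13 is 22.5%.
Origin Duristan qualifies under the Casania–Duristan agreement and 63.13 is covered: preferential rate 13.5% applies instead.
Duty = £105,748.50 × 13.5% = £14,276.05.
Total = £2,738.61 + £7,605.51 + £14,276.05 = £24,620.17.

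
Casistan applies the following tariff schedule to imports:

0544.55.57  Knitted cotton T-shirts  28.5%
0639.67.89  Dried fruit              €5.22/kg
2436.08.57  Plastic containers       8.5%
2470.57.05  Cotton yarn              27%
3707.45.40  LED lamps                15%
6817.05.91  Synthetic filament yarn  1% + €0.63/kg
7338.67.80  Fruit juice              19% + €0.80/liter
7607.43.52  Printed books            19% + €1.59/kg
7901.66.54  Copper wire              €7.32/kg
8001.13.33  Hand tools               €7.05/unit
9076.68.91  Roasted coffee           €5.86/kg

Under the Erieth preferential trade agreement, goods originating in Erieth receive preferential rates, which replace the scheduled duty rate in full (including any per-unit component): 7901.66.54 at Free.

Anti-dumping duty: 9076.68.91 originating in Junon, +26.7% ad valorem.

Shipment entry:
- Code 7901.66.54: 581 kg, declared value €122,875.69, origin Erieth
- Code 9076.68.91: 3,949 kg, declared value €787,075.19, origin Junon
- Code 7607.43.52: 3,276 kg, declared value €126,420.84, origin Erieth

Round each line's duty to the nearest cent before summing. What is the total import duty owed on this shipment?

Line 1 (7901.66.54, Erieth, 581 kg, €122,875.69):
Base rate for 7901.66.54 is €7.32/kg.
Origin Erieth qualifies under the Casistan–Erieth agreement and 7901.66.54 is covered: preferential rate Free applies instead.
Duty = €122,875.69 × 0% = €0.00.
Line 2 (9076.68.91, Junon, 3,949 kg, €787,075.19):
Base rate for 9076.68.91 is €5.86/kg.
Additional duty on 9076.68.91 from Junon: +26.7% ad valorem. Applied ad valorem rate = 26.7%.
Duty = €787,075.19 × 26.7% + 3,949 × €5.86 = €233,290.22.
Line 3 (7607.43.52, Erieth, 3,276 kg, €126,420.84):
Base rate for 7607.43.52 is 19% + €1.59/kg.
Origin Erieth is the FTA partner but 7607.43.52 is not on the preference list; base rate stands.
Duty = €126,420.84 × 19% + 3,276 × €1.59 = €29,228.80.
Total = €0.00 + €233,290.22 + €29,228.80 = €262,519.02.

€262,519.02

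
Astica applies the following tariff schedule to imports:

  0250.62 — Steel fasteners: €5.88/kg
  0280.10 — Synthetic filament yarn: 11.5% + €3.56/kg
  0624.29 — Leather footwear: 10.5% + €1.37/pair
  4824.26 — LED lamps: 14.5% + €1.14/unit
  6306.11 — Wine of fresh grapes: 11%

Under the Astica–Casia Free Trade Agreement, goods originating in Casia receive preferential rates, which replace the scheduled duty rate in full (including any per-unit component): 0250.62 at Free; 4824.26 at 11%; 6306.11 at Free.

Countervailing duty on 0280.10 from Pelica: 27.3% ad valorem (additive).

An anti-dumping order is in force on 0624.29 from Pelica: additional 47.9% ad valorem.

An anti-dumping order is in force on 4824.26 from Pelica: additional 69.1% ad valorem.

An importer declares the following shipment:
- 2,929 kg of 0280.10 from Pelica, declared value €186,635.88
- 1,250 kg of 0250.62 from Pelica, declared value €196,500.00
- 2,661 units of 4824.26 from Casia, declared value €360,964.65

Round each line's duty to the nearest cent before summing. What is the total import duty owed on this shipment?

€129,898.07

Line 1 (0280.10, Pelica, 2,929 kg, €186,635.88):
Base rate for 0280.10 is 11.5% + €3.56/kg.
Additional duty on 0280.10 from Pelica: +27.3%. Applied ad valorem rate: 11.5% + 27.3% = 38.8%.
Duty = €186,635.88 × 38.8% + 2,929 × €3.56 = €82,841.96.
Line 2 (0250.62, Pelica, 1,250 kg, €196,500.00):
Base rate for 0250.62 is €5.88/kg.
0250.62 has an FTA preferential rate, but origin Pelica is not Casia; base rate stands.
Duty = 1,250 × €5.88 = €7,350.00.
Line 3 (4824.26, Casia, 2,661 units, €360,964.65):
Base rate for 4824.26 is 14.5% + €1.14/unit.
Origin Casia qualifies under the Astica–Casia agreement and 4824.26 is covered: preferential rate 11% applies instead.
The additional-duty order on 4824.26 targets Pelica, not Casia; it does not apply.
Duty = €360,964.65 × 11% = €39,706.11.
Total = €82,841.96 + €7,350.00 + €39,706.11 = €129,898.07.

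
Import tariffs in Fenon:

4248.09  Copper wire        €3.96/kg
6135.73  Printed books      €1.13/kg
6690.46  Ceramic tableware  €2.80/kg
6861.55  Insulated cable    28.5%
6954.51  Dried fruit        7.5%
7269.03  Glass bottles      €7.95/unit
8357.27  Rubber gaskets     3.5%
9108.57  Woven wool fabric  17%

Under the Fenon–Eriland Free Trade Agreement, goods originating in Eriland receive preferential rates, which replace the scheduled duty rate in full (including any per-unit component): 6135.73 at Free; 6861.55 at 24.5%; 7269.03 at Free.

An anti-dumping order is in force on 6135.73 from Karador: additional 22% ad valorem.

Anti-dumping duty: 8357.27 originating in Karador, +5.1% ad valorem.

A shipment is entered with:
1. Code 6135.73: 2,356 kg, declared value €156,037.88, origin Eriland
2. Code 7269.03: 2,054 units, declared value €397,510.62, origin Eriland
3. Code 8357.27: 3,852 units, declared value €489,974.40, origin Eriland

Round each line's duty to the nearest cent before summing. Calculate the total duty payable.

Line 1 (6135.73, Eriland, 2,356 kg, €156,037.88):
Base rate for 6135.73 is €1.13/kg.
Origin Eriland qualifies under the Fenon–Eriland agreement and 6135.73 is covered: preferential rate Free applies instead.
The additional-duty order on 6135.73 targets Karador, not Eriland; it does not apply.
Duty = €156,037.88 × 0% = €0.00.
Line 2 (7269.03, Eriland, 2,054 units, €397,510.62):
Base rate for 7269.03 is €7.95/unit.
Origin Eriland qualifies under the Fenon–Eriland agreement and 7269.03 is covered: preferential rate Free applies instead.
Duty = €397,510.62 × 0% = €0.00.
Line 3 (8357.27, Eriland, 3,852 units, €489,974.40):
Base rate for 8357.27 is 3.5%.
Origin Eriland is the FTA partner but 8357.27 is not on the preference list; base rate stands.
The additional-duty order on 8357.27 targets Karador, not Eriland; it does not apply.
Duty = €489,974.40 × 3.5% = €17,149.10.
Total = €0.00 + €0.00 + €17,149.10 = €17,149.10.

€17,149.10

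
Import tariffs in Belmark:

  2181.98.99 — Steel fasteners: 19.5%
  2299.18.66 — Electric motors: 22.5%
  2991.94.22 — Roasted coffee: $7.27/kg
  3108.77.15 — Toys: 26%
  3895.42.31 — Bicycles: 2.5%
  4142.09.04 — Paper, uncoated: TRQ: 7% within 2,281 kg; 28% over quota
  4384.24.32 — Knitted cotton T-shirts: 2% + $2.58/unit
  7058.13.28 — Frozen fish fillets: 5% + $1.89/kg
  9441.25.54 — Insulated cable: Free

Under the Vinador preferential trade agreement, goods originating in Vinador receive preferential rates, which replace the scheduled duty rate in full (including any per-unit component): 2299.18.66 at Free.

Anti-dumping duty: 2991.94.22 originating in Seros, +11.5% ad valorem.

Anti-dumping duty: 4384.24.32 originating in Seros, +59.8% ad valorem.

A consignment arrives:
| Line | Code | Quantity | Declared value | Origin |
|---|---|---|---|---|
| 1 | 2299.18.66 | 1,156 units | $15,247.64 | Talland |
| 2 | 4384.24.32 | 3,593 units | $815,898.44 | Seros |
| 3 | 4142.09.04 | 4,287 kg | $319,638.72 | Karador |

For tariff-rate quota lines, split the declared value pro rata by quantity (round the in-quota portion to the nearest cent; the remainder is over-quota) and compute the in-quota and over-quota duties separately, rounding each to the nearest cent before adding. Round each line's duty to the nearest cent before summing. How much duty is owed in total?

$570,709.76

Line 1 (2299.18.66, Talland, 1,156 units, $15,247.64):
Base rate for 2299.18.66 is 22.5%.
2299.18.66 has an FTA preferential rate, but origin Talland is not Vinador; base rate stands.
Duty = $15,247.64 × 22.5% = $3,430.72.
Line 2 (4384.24.32, Seros, 3,593 units, $815,898.44):
Base rate for 4384.24.32 is 2% + $2.58/unit.
Additional duty on 4384.24.32 from Seros: +59.8%. Applied ad valorem rate: 2% + 59.8% = 61.8%.
Duty = $815,898.44 × 61.8% + 3,593 × $2.58 = $513,495.18.
Line 3 (4142.09.04, Karador, 4,287 kg, $319,638.72):
Code 4142.09.04 is under a tariff-rate quota (threshold 2,281 kg). In-quota: 2,281 kg at 7%; over-quota: 2,006 kg at 28%.
Pro-rata value split: in-quota = $319,638.72 × 2,281/4,287 = $170,071.36; over-quota = $319,638.72 − $170,071.36 = $149,567.36.
In-quota duty = $170,071.36 × 7% = $11,905.00. Over-quota duty = $149,567.36 × 28% = $41,878.86.
Line duty = $11,905.00 + $41,878.86 = $53,783.86.
Total = $3,430.72 + $513,495.18 + $53,783.86 = $570,709.76.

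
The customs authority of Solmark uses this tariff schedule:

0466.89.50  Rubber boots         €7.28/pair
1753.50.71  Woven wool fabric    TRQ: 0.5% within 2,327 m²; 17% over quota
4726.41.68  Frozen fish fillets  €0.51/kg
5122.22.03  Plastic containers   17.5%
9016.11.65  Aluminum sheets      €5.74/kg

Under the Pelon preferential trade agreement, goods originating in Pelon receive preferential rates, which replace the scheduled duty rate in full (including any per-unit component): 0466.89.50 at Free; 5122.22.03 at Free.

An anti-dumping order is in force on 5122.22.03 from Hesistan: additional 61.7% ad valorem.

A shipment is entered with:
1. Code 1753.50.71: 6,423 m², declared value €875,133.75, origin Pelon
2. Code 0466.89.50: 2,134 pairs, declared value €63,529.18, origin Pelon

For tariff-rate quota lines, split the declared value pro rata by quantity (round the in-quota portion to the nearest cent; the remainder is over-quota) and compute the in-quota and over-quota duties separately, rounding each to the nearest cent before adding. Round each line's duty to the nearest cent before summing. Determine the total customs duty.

€96,458.87

Line 1 (1753.50.71, Pelon, 6,423 m², €875,133.75):
Code 1753.50.71 is under a tariff-rate quota (threshold 2,327 m²). In-quota: 2,327 m² at 0.5%; over-quota: 4,096 m² at 17%.
Pro-rata value split: in-quota = €875,133.75 × 2,327/6,423 = €317,053.75; over-quota = €875,133.75 − €317,053.75 = €558,080.00.
In-quota duty = €317,053.75 × 0.5% = €1,585.27. Over-quota duty = €558,080.00 × 17% = €94,873.60.
Line duty = €1,585.27 + €94,873.60 = €96,458.87.
Line 2 (0466.89.50, Pelon, 2,134 pairs, €63,529.18):
Base rate for 0466.89.50 is €7.28/pair.
Origin Pelon qualifies under the Solmark–Pelon agreement and 0466.89.50 is covered: preferential rate Free applies instead.
Duty = €63,529.18 × 0% = €0.00.
Total = €96,458.87 + €0.00 = €96,458.87.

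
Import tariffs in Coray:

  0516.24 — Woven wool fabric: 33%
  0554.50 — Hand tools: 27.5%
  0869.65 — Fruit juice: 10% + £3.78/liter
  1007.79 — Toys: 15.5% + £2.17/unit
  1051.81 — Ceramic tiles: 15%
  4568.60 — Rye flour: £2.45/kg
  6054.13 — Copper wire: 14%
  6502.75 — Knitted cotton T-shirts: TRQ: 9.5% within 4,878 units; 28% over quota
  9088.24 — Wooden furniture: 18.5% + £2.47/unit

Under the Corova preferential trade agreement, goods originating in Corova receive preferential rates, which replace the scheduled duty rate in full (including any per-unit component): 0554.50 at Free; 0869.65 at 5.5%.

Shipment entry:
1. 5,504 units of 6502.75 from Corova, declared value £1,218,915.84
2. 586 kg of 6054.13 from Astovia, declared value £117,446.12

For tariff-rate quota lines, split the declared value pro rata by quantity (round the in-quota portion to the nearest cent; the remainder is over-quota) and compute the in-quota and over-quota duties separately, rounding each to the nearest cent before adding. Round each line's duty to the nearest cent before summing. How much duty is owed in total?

£157,886.75

Line 1 (6502.75, Corova, 5,504 units, £1,218,915.84):
Code 6502.75 is under a tariff-rate quota (threshold 4,878 units). In-quota: 4,878 units at 9.5%; over-quota: 626 units at 28%.
Pro-rata value split: in-quota = £1,218,915.84 × 4,878/5,504 = £1,080,281.88; over-quota = £1,218,915.84 − £1,080,281.88 = £138,633.96.
In-quota duty = £1,080,281.88 × 9.5% = £102,626.78. Over-quota duty = £138,633.96 × 28% = £38,817.51.
Line duty = £102,626.78 + £38,817.51 = £141,444.29.
Line 2 (6054.13, Astovia, 586 kg, £117,446.12):
Base rate for 6054.13 is 14%.
Duty = £117,446.12 × 14% = £16,442.46.
Total = £141,444.29 + £16,442.46 = £157,886.75.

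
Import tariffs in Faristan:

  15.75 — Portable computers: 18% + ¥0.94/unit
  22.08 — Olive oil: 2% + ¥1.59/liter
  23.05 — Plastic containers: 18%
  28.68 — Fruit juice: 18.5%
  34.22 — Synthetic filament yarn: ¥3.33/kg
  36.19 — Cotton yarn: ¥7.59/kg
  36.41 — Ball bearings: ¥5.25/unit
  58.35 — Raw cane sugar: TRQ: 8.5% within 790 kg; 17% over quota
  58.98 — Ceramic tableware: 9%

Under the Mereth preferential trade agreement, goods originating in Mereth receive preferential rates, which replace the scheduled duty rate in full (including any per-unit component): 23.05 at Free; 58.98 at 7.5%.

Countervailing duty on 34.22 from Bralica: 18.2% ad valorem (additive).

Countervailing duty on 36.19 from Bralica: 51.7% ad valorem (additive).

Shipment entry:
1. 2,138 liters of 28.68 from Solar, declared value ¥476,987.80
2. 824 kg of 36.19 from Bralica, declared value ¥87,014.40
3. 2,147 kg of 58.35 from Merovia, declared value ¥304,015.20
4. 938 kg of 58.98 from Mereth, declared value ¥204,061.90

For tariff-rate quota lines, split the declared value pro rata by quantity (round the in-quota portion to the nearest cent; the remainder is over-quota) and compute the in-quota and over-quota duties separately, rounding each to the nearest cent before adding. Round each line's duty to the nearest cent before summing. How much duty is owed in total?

Line 1 (28.68, Solar, 2,138 liters, ¥476,987.80):
Base rate for 28.68 is 18.5%.
Duty = ¥476,987.80 × 18.5% = ¥88,242.74.
Line 2 (36.19, Bralica, 824 kg, ¥87,014.40):
Base rate for 36.19 is ¥7.59/kg.
Additional duty on 36.19 from Bralica: +51.7% ad valorem. Applied ad valorem rate = 51.7%.
Duty = ¥87,014.40 × 51.7% + 824 × ¥7.59 = ¥51,240.60.
Line 3 (58.35, Merovia, 2,147 kg, ¥304,015.20):
Code 58.35 is under a tariff-rate quota (threshold 790 kg). In-quota: 790 kg at 8.5%; over-quota: 1,357 kg at 17%.
Pro-rata value split: in-quota = ¥304,015.20 × 790/2,147 = ¥111,864.00; over-quota = ¥304,015.20 − ¥111,864.00 = ¥192,151.20.
In-quota duty = ¥111,864.00 × 8.5% = ¥9,508.44. Over-quota duty = ¥192,151.20 × 17% = ¥32,665.70.
Line duty = ¥9,508.44 + ¥32,665.70 = ¥42,174.14.
Line 4 (58.98, Mereth, 938 kg, ¥204,061.90):
Base rate for 58.98 is 9%.
Origin Mereth qualifies under the Faristan–Mereth agreement and 58.98 is covered: preferential rate 7.5% applies instead.
Duty = ¥204,061.90 × 7.5% = ¥15,304.64.
Total = ¥88,242.74 + ¥51,240.60 + ¥42,174.14 + ¥15,304.64 = ¥196,962.12.

¥196,962.12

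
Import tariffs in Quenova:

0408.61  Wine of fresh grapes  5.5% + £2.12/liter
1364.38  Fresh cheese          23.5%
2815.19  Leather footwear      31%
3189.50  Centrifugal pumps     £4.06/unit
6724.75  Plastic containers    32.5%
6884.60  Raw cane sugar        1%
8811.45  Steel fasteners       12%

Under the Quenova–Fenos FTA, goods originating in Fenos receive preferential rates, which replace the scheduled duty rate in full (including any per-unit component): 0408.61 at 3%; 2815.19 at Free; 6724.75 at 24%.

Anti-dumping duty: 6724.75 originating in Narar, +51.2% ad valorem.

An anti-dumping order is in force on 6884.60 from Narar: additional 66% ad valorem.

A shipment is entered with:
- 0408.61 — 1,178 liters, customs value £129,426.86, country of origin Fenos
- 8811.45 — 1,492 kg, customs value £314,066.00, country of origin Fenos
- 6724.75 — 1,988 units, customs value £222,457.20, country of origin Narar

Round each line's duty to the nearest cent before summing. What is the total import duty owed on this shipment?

£227,767.41

Line 1 (0408.61, Fenos, 1,178 liters, £129,426.86):
Base rate for 0408.61 is 5.5% + £2.12/liter.
Origin Fenos qualifies under the Quenova–Fenos agreement and 0408.61 is covered: preferential rate 3% applies instead.
Duty = £129,426.86 × 3% = £3,882.81.
Line 2 (8811.45, Fenos, 1,492 kg, £314,066.00):
Base rate for 8811.45 is 12%.
Origin Fenos is the FTA partner but 8811.45 is not on the preference list; base rate stands.
Duty = £314,066.00 × 12% = £37,687.92.
Line 3 (6724.75, Narar, 1,988 units, £222,457.20):
Base rate for 6724.75 is 32.5%.
6724.75 has an FTA preferential rate, but origin Narar is not Fenos; base rate stands.
Additional duty on 6724.75 from Narar: +51.2%. Applied ad valorem rate: 32.5% + 51.2% = 83.7%.
Duty = £222,457.20 × 83.7% = £186,196.68.
Total = £3,882.81 + £37,687.92 + £186,196.68 = £227,767.41.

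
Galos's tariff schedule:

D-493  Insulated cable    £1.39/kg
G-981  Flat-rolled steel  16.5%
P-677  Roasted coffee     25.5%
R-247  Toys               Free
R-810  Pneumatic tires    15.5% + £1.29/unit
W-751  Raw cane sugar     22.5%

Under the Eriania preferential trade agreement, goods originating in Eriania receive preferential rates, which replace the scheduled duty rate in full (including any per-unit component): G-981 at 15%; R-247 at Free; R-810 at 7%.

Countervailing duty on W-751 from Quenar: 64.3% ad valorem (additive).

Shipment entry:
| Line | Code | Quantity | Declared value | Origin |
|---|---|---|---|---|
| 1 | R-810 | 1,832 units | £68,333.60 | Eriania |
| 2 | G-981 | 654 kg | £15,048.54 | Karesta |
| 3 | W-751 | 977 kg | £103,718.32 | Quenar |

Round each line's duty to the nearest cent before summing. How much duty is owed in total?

Line 1 (R-810, Eriania, 1,832 units, £68,333.60):
Base rate for R-810 is 15.5% + £1.29/unit.
Origin Eriania qualifies under the Galos–Eriania agreement and R-810 is covered: preferential rate 7% applies instead.
Duty = £68,333.60 × 7% = £4,783.35.
Line 2 (G-981, Karesta, 654 kg, £15,048.54):
Base rate for G-981 is 16.5%.
G-981 has an FTA preferential rate, but origin Karesta is not Eriania; base rate stands.
Duty = £15,048.54 × 16.5% = £2,483.01.
Line 3 (W-751, Quenar, 977 kg, £103,718.32):
Base rate for W-751 is 22.5%.
Additional duty on W-751 from Quenar: +64.3%. Applied ad valorem rate: 22.5% + 64.3% = 86.8%.
Duty = £103,718.32 × 86.8% = £90,027.50.
Total = £4,783.35 + £2,483.01 + £90,027.50 = £97,293.86.

£97,293.86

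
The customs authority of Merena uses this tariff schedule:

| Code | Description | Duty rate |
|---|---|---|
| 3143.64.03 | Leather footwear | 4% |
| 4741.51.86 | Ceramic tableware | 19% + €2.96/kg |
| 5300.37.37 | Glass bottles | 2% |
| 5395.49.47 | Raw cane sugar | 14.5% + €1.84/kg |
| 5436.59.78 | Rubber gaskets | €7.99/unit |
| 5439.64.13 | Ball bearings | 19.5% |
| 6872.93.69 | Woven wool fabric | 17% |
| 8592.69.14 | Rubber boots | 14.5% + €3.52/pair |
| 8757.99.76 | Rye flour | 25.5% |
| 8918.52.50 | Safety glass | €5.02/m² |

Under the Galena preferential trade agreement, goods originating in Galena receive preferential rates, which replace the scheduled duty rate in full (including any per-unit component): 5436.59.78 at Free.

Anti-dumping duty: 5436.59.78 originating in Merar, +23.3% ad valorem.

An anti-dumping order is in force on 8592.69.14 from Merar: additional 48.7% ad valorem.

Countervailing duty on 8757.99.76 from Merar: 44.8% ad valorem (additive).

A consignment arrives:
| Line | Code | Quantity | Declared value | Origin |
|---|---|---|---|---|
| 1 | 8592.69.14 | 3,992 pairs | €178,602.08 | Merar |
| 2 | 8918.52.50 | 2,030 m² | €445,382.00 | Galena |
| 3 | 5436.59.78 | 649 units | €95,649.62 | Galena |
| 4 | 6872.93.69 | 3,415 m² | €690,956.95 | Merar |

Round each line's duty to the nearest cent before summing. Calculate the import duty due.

Line 1 (8592.69.14, Merar, 3,992 pairs, €178,602.08):
Base rate for 8592.69.14 is 14.5% + €3.52/pair.
Additional duty on 8592.69.14 from Merar: +48.7%. Applied ad valorem rate: 14.5% + 48.7% = 63.2%.
Duty = €178,602.08 × 63.2% + 3,992 × €3.52 = €126,928.35.
Line 2 (8918.52.50, Galena, 2,030 m², €445,382.00):
Base rate for 8918.52.50 is €5.02/m².
Origin Galena is the FTA partner but 8918.52.50 is not on the preference list; base rate stands.
Duty = 2,030 × €5.02 = €10,190.60.
Line 3 (5436.59.78, Galena, 649 units, €95,649.62):
Base rate for 5436.59.78 is €7.99/unit.
Origin Galena qualifies under the Merena–Galena agreement and 5436.59.78 is covered: preferential rate Free applies instead.
The additional-duty order on 5436.59.78 targets Merar, not Galena; it does not apply.
Duty = €95,649.62 × 0% = €0.00.
Line 4 (6872.93.69, Merar, 3,415 m², €690,956.95):
Base rate for 6872.93.69 is 17%.
Duty = €690,956.95 × 17% = €117,462.68.
Total = €126,928.35 + €10,190.60 + €0.00 + €117,462.68 = €254,581.63.

€254,581.63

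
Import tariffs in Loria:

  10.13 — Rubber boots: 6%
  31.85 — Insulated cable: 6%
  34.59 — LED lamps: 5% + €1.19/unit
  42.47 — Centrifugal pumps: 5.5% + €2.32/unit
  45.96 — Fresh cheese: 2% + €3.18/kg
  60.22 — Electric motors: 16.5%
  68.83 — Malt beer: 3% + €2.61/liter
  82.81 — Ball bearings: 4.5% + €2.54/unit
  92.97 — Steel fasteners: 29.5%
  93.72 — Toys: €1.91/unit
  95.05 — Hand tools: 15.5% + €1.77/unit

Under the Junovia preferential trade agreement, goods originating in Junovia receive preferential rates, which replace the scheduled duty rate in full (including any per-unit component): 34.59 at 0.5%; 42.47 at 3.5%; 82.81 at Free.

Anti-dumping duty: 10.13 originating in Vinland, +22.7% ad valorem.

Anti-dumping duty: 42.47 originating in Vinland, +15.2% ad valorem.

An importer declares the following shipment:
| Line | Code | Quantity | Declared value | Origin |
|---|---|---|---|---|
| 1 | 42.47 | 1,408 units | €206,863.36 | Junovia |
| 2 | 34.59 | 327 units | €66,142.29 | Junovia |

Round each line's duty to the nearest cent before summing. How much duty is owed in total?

Line 1 (42.47, Junovia, 1,408 units, €206,863.36):
Base rate for 42.47 is 5.5% + €2.32/unit.
Origin Junovia qualifies under the Loria–Junovia agreement and 42.47 is covered: preferential rate 3.5% applies instead.
The additional-duty order on 42.47 targets Vinland, not Junovia; it does not apply.
Duty = €206,863.36 × 3.5% = €7,240.22.
Line 2 (34.59, Junovia, 327 units, €66,142.29):
Base rate for 34.59 is 5% + €1.19/unit.
Origin Junovia qualifies under the Loria–Junovia agreement and 34.59 is covered: preferential rate 0.5% applies instead.
Duty = €66,142.29 × 0.5% = €330.71.
Total = €7,240.22 + €330.71 = €7,570.93.

€7,570.93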